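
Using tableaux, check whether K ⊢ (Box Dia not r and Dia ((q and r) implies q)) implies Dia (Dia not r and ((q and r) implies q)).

Tableau for the negation not ((Box Dia not r and Dia ((q and r) implies q)) implies Dia (Dia not r and ((q and r) implies q))):
1. not ((Box Dia not r and Dia ((q and r) implies q)) implies Dia (Dia not r and ((q and r) implies q))), u
2. Box Dia not r and Dia ((q and r) implies q), u   [neg-implies-rule on 1]
3. not Dia (Dia not r and ((q and r) implies q)), u   [neg-implies-rule on 1]
4. Box Dia not r, u   [and-rule on 2]
5. Dia ((q and r) implies q), u   [and-rule on 2]
6. (q and r) implies q, v   [Dia-rule on 5: fresh world v, uRv]
7. not (Dia not r and ((q and r) implies q)), v   [neg-Dia-rule on 3 via uRv]
8. Dia not r, v   [Box-rule on 4 via uRv]
9. not (q and r), v   [implies-rule on 6 (branches; this branch)]
10. not Dia not r, v   [neg-and-rule on 7 (branches; this branch)]
11. not r, v   [neg-and-rule on 9 (branches; this branch)]
12. not r, w   [Dia-rule on 8: fresh world w, vRw]
13. r, w   [neg-Dia-rule on 10 via vRw]
Accessibility: uRv, vRw
Branch closes: r and not r both at w.
Every branch of the negation's tableau closes; the branch above is one of them.

Valid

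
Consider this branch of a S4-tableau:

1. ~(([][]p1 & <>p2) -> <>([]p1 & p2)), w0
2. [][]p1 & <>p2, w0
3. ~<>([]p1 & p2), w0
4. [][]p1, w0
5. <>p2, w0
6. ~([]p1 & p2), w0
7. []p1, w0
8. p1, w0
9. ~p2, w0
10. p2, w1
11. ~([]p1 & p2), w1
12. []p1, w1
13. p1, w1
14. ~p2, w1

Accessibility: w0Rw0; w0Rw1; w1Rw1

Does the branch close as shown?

Closed

Both p2 and ~p2 appear at w1.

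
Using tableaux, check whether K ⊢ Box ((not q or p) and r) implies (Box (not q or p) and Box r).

Tableau for the negation not (Box ((not q or p) and r) implies (Box (not q or p) and Box r)):
1. not (Box ((not q or p) and r) implies (Box (not q or p) and Box r)), w0
2. Box ((not q or p) and r), w0
3. not (Box (not q or p) and Box r), w0
4. not Box (not q or p), w0
5. not (not q or p), w1
6. q, w1
7. not p, w1
8. (not q or p) and r, w1
9. not q or p, w1
10. r, w1
11. p, w1
Accessibility: w0Rw1
Branch closes: p and not p both at w1.
Every branch of the negation's tableau closes; the branch above is one of them.

Yes, valid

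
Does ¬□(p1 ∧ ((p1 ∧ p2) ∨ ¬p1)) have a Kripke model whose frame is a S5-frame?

Yes, satisfiable

1. ¬□(p1 ∧ ((p1 ∧ p2) ∨ ¬p1)), 0
2. ¬(p1 ∧ ((p1 ∧ p2) ∨ ¬p1)), 1
3. ¬((p1 ∧ p2) ∨ ¬p1), 1
4. ¬(p1 ∧ p2), 1
5. p1, 1
6. ¬p2, 1
Accessibility: 0R0, 0R1, 1R0, 1R1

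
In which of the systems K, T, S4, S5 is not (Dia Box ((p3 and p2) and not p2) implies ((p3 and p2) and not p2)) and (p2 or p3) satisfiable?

T-tableau for the formula:
1. not (Dia Box ((p3 and p2) and not p2) implies ((p3 and p2) and not p2)) and (p2 or p3), u
2. not (Dia Box ((p3 and p2) and not p2) implies ((p3 and p2) and not p2)), u
3. p2 or p3, u
4. Dia Box ((p3 and p2) and not p2), u
5. not ((p3 and p2) and not p2), u
6. p3, u
7. not (p3 and p2), u
8. not p2, u
9. Box ((p3 and p2) and not p2), v
10. (p3 and p2) and not p2, v
11. p3 and p2, v
12. not p2, v
13. p3, v
14. p2, v
Accessibility: uRu, uRv, vRv
Branch closes: p2 and not p2 both at v.
Every branch closes (one shown): unsatisfiable in T, hence also in S4, S5 (every S4/S5-frame is a T-frame).
K-tableau for the formula:
1. not (Dia Box ((p3 and p2) and not p2) implies ((p3 and p2) and not p2)) and (p2 or p3), u
2. not (Dia Box ((p3 and p2) and not p2) implies ((p3 and p2) and not p2)), u
3. p2 or p3, u
4. Dia Box ((p3 and p2) and not p2), u
5. not ((p3 and p2) and not p2), u
6. p3, u
7. p2, u
8. Box ((p3 and p2) and not p2), v
Accessibility: uRv
Complete open branch: satisfiable in K.

K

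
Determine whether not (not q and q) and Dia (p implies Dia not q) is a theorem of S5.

Tableau for the negation not (not (not q and q) and Dia (p implies Dia not q)):
1. not (not (not q and q) and Dia (p implies Dia not q)), u
2. not Dia (p implies Dia not q), u
3. not (p implies Dia not q), u
4. p, u
5. not Dia not q, u
6. q, u
Accessibility: uRu
The negation has an open branch (countermodel exists).

Not valid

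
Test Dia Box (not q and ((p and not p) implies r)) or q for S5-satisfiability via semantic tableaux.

Satisfiable

1. Dia Box (not q and ((p and not p) implies r)) or q, 0
2. q, 0
Accessibility: 0R0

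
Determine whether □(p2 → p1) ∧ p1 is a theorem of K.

Not valid

Tableau for the negation ¬(□(p2 → p1) ∧ p1):
1. ¬(□(p2 → p1) ∧ p1), u
2. ¬p1, u   [¬∧-rule on 1 (branches; this branch)]
The negation has an open branch (countermodel exists).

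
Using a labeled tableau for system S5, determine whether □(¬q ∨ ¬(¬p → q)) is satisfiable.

1. □(¬q ∨ ¬(¬p → q)), 0
2. ¬q ∨ ¬(¬p → q), 0
3. ¬(¬p → q), 0
4. ¬p, 0
5. ¬q, 0
Accessibility: 0R0

Satisfiable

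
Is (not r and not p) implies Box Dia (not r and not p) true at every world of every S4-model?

Invalid (countermodel exists)

Tableau for the negation not ((not r and not p) implies Box Dia (not r and not p)):
1. not ((not r and not p) implies Box Dia (not r and not p)), 0
2. not r and not p, 0
3. not Box Dia (not r and not p), 0
4. not r, 0
5. not p, 0
6. not Dia (not r and not p), 1
7. not (not r and not p), 1
8. p, 1
Accessibility: 0R0, 0R1, 1R1
The negation has an open branch (countermodel exists).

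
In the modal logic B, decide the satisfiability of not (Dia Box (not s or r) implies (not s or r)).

1. not (Dia Box (not s or r) implies (not s or r)), u
2. Dia Box (not s or r), u
3. not (not s or r), u
4. s, u
5. not r, u
6. Box (not s or r), v
7. not s or r, u
8. not s or r, v
9. r, u
Accessibility: uRu, uRv, vRu, vRv
Branch closes: r and not r both at u.
All branches of the tableau close; one closing branch shown above.

No, unsatisfiable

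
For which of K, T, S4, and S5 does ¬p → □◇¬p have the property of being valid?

S4-tableau for the negation ¬(¬p → □◇¬p):
1. ¬(¬p → □◇¬p), 0
2. ¬p, 0
3. ¬□◇¬p, 0
4. ¬◇¬p, 1
5. p, 1
Accessibility: 0R0, 0R1, 1R1
Complete open branch: countermodel on an S4-frame, so not valid in S4, nor in K, T (the same frame is also a K-frame and a T-frame).
S5-tableau for the negation ¬(¬p → □◇¬p):
1. ¬(¬p → □◇¬p), 0
2. ¬p, 0
3. ¬□◇¬p, 0
4. ¬◇¬p, 1
5. p, 0
Accessibility: 0R0, 0R1, 1R0, 1R1
Branch closes: p and ¬p both at 0.
Every branch closes (one shown): valid in S5.

S5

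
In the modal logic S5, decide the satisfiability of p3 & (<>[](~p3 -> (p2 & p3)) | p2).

Satisfiable

1. p3 & (<>[](~p3 -> (p2 & p3)) | p2), w0
2. p3, w0
3. <>[](~p3 -> (p2 & p3)) | p2, w0
4. p2, w0
Accessibility: w0Rw0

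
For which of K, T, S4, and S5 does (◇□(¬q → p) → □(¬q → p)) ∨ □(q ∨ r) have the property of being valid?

S5

S5-tableau for the negation ¬((◇□(¬q → p) → □(¬q → p)) ∨ □(q ∨ r)):
1. ¬((◇□(¬q → p) → □(¬q → p)) ∨ □(q ∨ r)), w0
2. ¬(◇□(¬q → p) → □(¬q → p)), w0   [¬∨-rule on 1]
3. ¬□(q ∨ r), w0   [¬∨-rule on 1]
4. ◇□(¬q → p), w0   [¬→-rule on 2]
5. ¬□(¬q → p), w0   [¬→-rule on 2]
6. ¬(q ∨ r), w1   [¬□-rule on 3: fresh world w1, w0Rw1]
7. ¬q, w1   [¬∨-rule on 6]
8. ¬r, w1   [¬∨-rule on 6]
9. □(¬q → p), w2   [◇-rule on 4: fresh world w2, w0Rw2]
10. ¬q → p, w0   [□-rule on 9 via w2Rw0]
11. ¬q → p, w1   [□-rule on 9 via w2Rw1]
12. ¬q → p, w2   [□-rule on 9 via w2Rw2]
13. p, w0   [→-rule on 10 (branches; this branch)]
14. p, w1   [→-rule on 11 (branches; this branch)]
15. p, w2   [→-rule on 12 (branches; this branch)]
16. ¬(¬q → p), w3   [¬□-rule on 5: fresh world w3, w0Rw3]
17. ¬q, w3   [¬→-rule on 16]
18. ¬p, w3   [¬→-rule on 16]
19. ¬q → p, w3   [□-rule on 9 via w2Rw3]
20. p, w3   [→-rule on 19 (branches; this branch)]
Accessibility: w0Rw0, w0Rw1, w0Rw2, w0Rw3, w1Rw0, w1Rw1, w1Rw2, w1Rw3, w2Rw0, w2Rw1, w2Rw2, w2Rw3, w3Rw0, w3Rw1, w3Rw2, w3Rw3
Branch closes: p and ¬p both at w3.
Every branch closes (one shown): valid in S5.
S4-tableau for the negation ¬((◇□(¬q → p) → □(¬q → p)) ∨ □(q ∨ r)):
1. ¬((◇□(¬q → p) → □(¬q → p)) ∨ □(q ∨ r)), w0
2. ¬(◇□(¬q → p) → □(¬q → p)), w0   [¬∨-rule on 1]
3. ¬□(q ∨ r), w0   [¬∨-rule on 1]
4. ◇□(¬q → p), w0   [¬→-rule on 2]
5. ¬□(¬q → p), w0   [¬→-rule on 2]
6. ¬(q ∨ r), w1   [¬□-rule on 3: fresh world w1, w0Rw1]
7. ¬q, w1   [¬∨-rule on 6]
8. ¬r, w1   [¬∨-rule on 6]
9. □(¬q → p), w2   [◇-rule on 4: fresh world w2, w0Rw2]
10. ¬q → p, w2   [□-rule on 9 via w2Rw2]
11. p, w2   [→-rule on 10 (branches; this branch)]
12. ¬(¬q → p), w3   [¬□-rule on 5: fresh world w3, w0Rw3]
13. ¬q, w3   [¬→-rule on 12]
14. ¬p, w3   [¬→-rule on 12]
Accessibility: w0Rw0, w0Rw1, w0Rw2, w0Rw3, w1Rw1, w2Rw2, w3Rw3
Complete open branch: countermodel on an S4-frame, so not valid in S4, nor in K, T (the same frame is also a K-frame and a T-frame).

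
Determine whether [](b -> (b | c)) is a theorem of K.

Valid

Tableau for the negation ~[](b -> (b | c)):
1. ~[](b -> (b | c)), u
2. ~(b -> (b | c)), v   [~[]-rule on 1: fresh world v, uRv]
3. b, v   [~->-rule on 2]
4. ~(b | c), v   [~->-rule on 2]
5. ~b, v   [~|-rule on 4]
6. ~c, v   [~|-rule on 4]
Accessibility: uRv
Branch closes: b and ~b both at v.
Every branch of the negation's tableau closes; the branch above is one of them.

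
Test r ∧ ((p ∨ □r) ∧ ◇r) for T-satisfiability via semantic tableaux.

Yes, satisfiable

1. r ∧ ((p ∨ □r) ∧ ◇r), 0
2. r, 0
3. (p ∨ □r) ∧ ◇r, 0
4. p ∨ □r, 0
5. ◇r, 0
6. □r, 0
7. r, 1
Accessibility: 0R0, 0R1, 1R1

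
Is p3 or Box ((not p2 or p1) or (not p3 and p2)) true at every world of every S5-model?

Not valid

Tableau for the negation not (p3 or Box ((not p2 or p1) or (not p3 and p2))):
1. not (p3 or Box ((not p2 or p1) or (not p3 and p2))), 0
2. not p3, 0   [neg-or-rule on 1]
3. not Box ((not p2 or p1) or (not p3 and p2)), 0   [neg-or-rule on 1]
4. not ((not p2 or p1) or (not p3 and p2)), 1   [neg-Box-rule on 3: fresh world 1, 0R1]
5. not (not p2 or p1), 1   [neg-or-rule on 4]
6. not (not p3 and p2), 1   [neg-or-rule on 4]
7. p2, 1   [neg-or-rule on 5]
8. not p1, 1   [neg-or-rule on 5]
9. p3, 1   [neg-and-rule on 6 (branches; this branch)]
Accessibility: 0R0, 0R1, 1R0, 1R1
The negation has an open branch (countermodel exists).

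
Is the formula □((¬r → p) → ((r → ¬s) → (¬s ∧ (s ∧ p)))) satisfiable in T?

1. □((¬r → p) → ((r → ¬s) → (¬s ∧ (s ∧ p)))), w0
2. (¬r → p) → ((r → ¬s) → (¬s ∧ (s ∧ p))), w0   [□-rule on 1 via w0Rw0]
3. (r → ¬s) → (¬s ∧ (s ∧ p)), w0   [→-rule on 2 (branches; this branch)]
4. ¬(r → ¬s), w0   [→-rule on 3 (branches; this branch)]
5. r, w0   [¬→-rule on 4]
6. s, w0   [¬→-rule on 4]
Accessibility: w0Rw0

Satisfiable (open branch found)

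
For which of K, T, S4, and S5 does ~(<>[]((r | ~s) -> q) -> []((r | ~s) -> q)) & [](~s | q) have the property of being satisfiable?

S4-tableau for the formula:
1. ~(<>[]((r | ~s) -> q) -> []((r | ~s) -> q)) & [](~s | q), u
2. ~(<>[]((r | ~s) -> q) -> []((r | ~s) -> q)), u   [&-rule on 1]
3. [](~s | q), u   [&-rule on 1]
4. <>[]((r | ~s) -> q), u   [~->-rule on 2]
5. ~[]((r | ~s) -> q), u   [~->-rule on 2]
6. ~s | q, u   [[]-rule on 3 via uRu]
7. q, u   [|-rule on 6 (branches; this branch)]
8. []((r | ~s) -> q), v   [<>-rule on 4: fresh world v, uRv]
9. ~s | q, v   [[]-rule on 3 via uRv]
10. (r | ~s) -> q, v   [[]-rule on 8 via vRv]
11. q, v   [|-rule on 9 (branches; this branch)]
12. ~((r | ~s) -> q), w   [~[]-rule on 5: fresh world w, uRw]
13. r | ~s, w   [~->-rule on 12]
14. ~q, w   [~->-rule on 12]
15. ~s | q, w   [[]-rule on 3 via uRw]
16. ~s, w   [|-rule on 13 (branches; this branch)]
Accessibility: uRu, uRv, uRw, vRv, wRw
Complete open branch: satisfiable in S4, hence also in K, T (this S4-model is also a K-model and a T-model).
S5-tableau for the formula:
1. ~(<>[]((r | ~s) -> q) -> []((r | ~s) -> q)) & [](~s | q), u
2. ~(<>[]((r | ~s) -> q) -> []((r | ~s) -> q)), u   [&-rule on 1]
3. [](~s | q), u   [&-rule on 1]
4. <>[]((r | ~s) -> q), u   [~->-rule on 2]
5. ~[]((r | ~s) -> q), u   [~->-rule on 2]
6. ~s | q, u   [[]-rule on 3 via uRu]
7. q, u   [|-rule on 6 (branches; this branch)]
8. []((r | ~s) -> q), v   [<>-rule on 4: fresh world v, uRv]
9. ~s | q, v   [[]-rule on 3 via uRv]
10. (r | ~s) -> q, u   [[]-rule on 8 via vRu]
11. (r | ~s) -> q, v   [[]-rule on 8 via vRv]
12. q, v   [|-rule on 9 (branches; this branch)]
13. ~(r | ~s), u   [->-rule on 10 (branches; this branch)]
14. ~r, u   [~|-rule on 13]
15. s, u   [~|-rule on 13]
16. ~(r | ~s), v   [->-rule on 11 (branches; this branch)]
17. ~r, v   [~|-rule on 16]
18. s, v   [~|-rule on 16]
19. ~((r | ~s) -> q), w   [~[]-rule on 5: fresh world w, uRw]
20. r | ~s, w   [~->-rule on 19]
21. ~q, w   [~->-rule on 19]
22. ~s | q, w   [[]-rule on 3 via uRw]
23. (r | ~s) -> q, w   [[]-rule on 8 via vRw]
24. ~s, w   [|-rule on 20 (branches; this branch)]
25. ~(r | ~s), w   [->-rule on 23 (branches; this branch)]
26. ~r, w   [~|-rule on 25]
27. s, w   [~|-rule on 25]
Accessibility: uRu, uRv, uRw, vRu, vRv, vRw, wRu, wRv, wRw
Branch closes: s and ~s both at w.
Every branch closes (one shown): unsatisfiable in S5.

K, T, S4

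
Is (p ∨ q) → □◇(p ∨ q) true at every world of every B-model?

Valid in B

Tableau for the negation ¬((p ∨ q) → □◇(p ∨ q)):
1. ¬((p ∨ q) → □◇(p ∨ q)), u
2. p ∨ q, u
3. ¬□◇(p ∨ q), u
4. q, u
5. ¬◇(p ∨ q), v
6. ¬(p ∨ q), u
7. ¬p, u
8. ¬q, u
Accessibility: uRu, uRv, vRu, vRv
Branch closes: q and ¬q both at u.
All branches of the negation close; one closing branch shown above.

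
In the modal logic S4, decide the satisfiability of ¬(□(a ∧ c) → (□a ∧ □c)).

1. ¬(□(a ∧ c) → (□a ∧ □c)), w0
2. □(a ∧ c), w0   [¬→-rule on 1]
3. ¬(□a ∧ □c), w0   [¬→-rule on 1]
4. a ∧ c, w0   [□-rule on 2 via w0Rw0]
5. a, w0   [∧-rule on 4]
6. c, w0   [∧-rule on 4]
7. ¬□c, w0   [¬∧-rule on 3 (branches; this branch)]
8. ¬c, w1   [¬□-rule on 7: fresh world w1, w0Rw1]
9. a ∧ c, w1   [□-rule on 2 via w0Rw1]
10. a, w1   [∧-rule on 9]
11. c, w1   [∧-rule on 9]
Accessibility: w0Rw0, w0Rw1, w1Rw1
Branch closes: c and ¬c both at w1.
All branches of the tableau close; one closing branch shown above.

Unsatisfiable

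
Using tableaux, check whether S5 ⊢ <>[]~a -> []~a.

Tableau for the negation ~(<>[]~a -> []~a):
1. ~(<>[]~a -> []~a), u
2. <>[]~a, u
3. ~[]~a, u
4. []~a, v
5. ~a, u
6. ~a, v
7. a, w
8. ~a, w
Accessibility: uRu, uRv, uRw, vRu, vRv, vRw, wRu, wRv, wRw
Branch closes: a and ~a both at w.
Every branch of the negation's tableau closes; the branch above is one of them.

Yes, valid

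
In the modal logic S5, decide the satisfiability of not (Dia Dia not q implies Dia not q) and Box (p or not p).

1. not (Dia Dia not q implies Dia not q) and Box (p or not p), u
2. not (Dia Dia not q implies Dia not q), u   [and-rule on 1]
3. Box (p or not p), u   [and-rule on 1]
4. Dia Dia not q, u   [neg-implies-rule on 2]
5. not Dia not q, u   [neg-implies-rule on 2]
6. p or not p, u   [Box-rule on 3 via uRu]
7. q, u   [neg-Dia-rule on 5 via uRu]
8. not p, u   [or-rule on 6 (branches; this branch)]
9. Dia not q, v   [Dia-rule on 4: fresh world v, uRv]
10. p or not p, v   [Box-rule on 3 via uRv]
11. q, v   [neg-Dia-rule on 5 via uRv]
12. not p, v   [or-rule on 10 (branches; this branch)]
13. not q, w   [Dia-rule on 9: fresh world w, vRw]
14. p or not p, w   [Box-rule on 3 via uRw]
15. q, w   [neg-Dia-rule on 5 via uRw]
Accessibility: uRu, uRv, uRw, vRu, vRv, vRw, wRu, wRv, wRw
Branch closes: q and not q both at w.
(One branch shown.) All branches close.

Unsatisfiable (every branch closes)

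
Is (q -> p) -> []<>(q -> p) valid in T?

Tableau for the negation ~((q -> p) -> []<>(q -> p)):
1. ~((q -> p) -> []<>(q -> p)), u
2. q -> p, u   [~->-rule on 1]
3. ~[]<>(q -> p), u   [~->-rule on 1]
4. p, u   [->-rule on 2 (branches; this branch)]
5. ~<>(q -> p), v   [~[]-rule on 3: fresh world v, uRv]
6. ~(q -> p), v   [~<>-rule on 5 via vRv]
7. q, v   [~->-rule on 6]
8. ~p, v   [~->-rule on 6]
Accessibility: uRu, uRv, vRv
The negation has an open branch (countermodel exists).

Invalid (countermodel exists)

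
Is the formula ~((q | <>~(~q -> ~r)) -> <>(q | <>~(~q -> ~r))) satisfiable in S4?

1. ~((q | <>~(~q -> ~r)) -> <>(q | <>~(~q -> ~r))), u
2. q | <>~(~q -> ~r), u
3. ~<>(q | <>~(~q -> ~r)), u
4. ~(q | <>~(~q -> ~r)), u
5. ~q, u
6. ~<>~(~q -> ~r), u
7. ~q -> ~r, u
8. <>~(~q -> ~r), u
9. ~r, u
10. ~(~q -> ~r), v
11. ~q, v
12. r, v
13. ~(q | <>~(~q -> ~r)), v
14. ~<>~(~q -> ~r), v
15. ~q -> ~r, v
16. ~r, v
Accessibility: uRu, uRv, vRv
Branch closes: r and ~r both at v.
Every branch closes; the branch above is one of them.

No, unsatisfiable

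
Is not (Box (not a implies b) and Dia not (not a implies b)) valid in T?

Tableau for the negation Box (not a implies b) and Dia not (not a implies b):
1. Box (not a implies b) and Dia not (not a implies b), 0
2. Box (not a implies b), 0
3. Dia not (not a implies b), 0
4. not a implies b, 0
5. b, 0
6. not (not a implies b), 1
7. not a, 1
8. not b, 1
9. not a implies b, 1
10. b, 1
Accessibility: 0R0, 0R1, 1R1
Branch closes: b and not b both at 1.
Every branch of the negation's tableau closes; the branch above is one of them.

Yes, valid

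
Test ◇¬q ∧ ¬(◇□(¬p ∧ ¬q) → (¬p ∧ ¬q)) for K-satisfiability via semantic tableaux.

Satisfiable

1. ◇¬q ∧ ¬(◇□(¬p ∧ ¬q) → (¬p ∧ ¬q)), w0
2. ◇¬q, w0
3. ¬(◇□(¬p ∧ ¬q) → (¬p ∧ ¬q)), w0
4. ◇□(¬p ∧ ¬q), w0
5. ¬(¬p ∧ ¬q), w0
6. q, w0
7. ¬q, w1
8. □(¬p ∧ ¬q), w2
Accessibility: w0Rw1, w0Rw2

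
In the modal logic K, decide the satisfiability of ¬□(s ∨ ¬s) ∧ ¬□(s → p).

No, unsatisfiable

1. ¬□(s ∨ ¬s) ∧ ¬□(s → p), u
2. ¬□(s ∨ ¬s), u
3. ¬□(s → p), u
4. ¬(s ∨ ¬s), v
5. ¬s, v
6. s, v
Accessibility: uRv
Branch closes: s and ¬s both at v.
(One branch shown.) All branches close.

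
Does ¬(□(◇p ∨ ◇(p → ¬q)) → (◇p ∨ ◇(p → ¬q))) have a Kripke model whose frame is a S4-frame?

Unsatisfiable

1. ¬(□(◇p ∨ ◇(p → ¬q)) → (◇p ∨ ◇(p → ¬q))), w0
2. □(◇p ∨ ◇(p → ¬q)), w0
3. ¬(◇p ∨ ◇(p → ¬q)), w0
4. ¬◇p, w0
5. ¬◇(p → ¬q), w0
6. ◇p ∨ ◇(p → ¬q), w0
7. ¬p, w0
8. ¬(p → ¬q), w0
9. p, w0
10. q, w0
Accessibility: w0Rw0
Branch closes: p and ¬p both at w0.
(One branch shown.) All branches close.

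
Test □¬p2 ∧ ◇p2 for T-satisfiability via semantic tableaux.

1. □¬p2 ∧ ◇p2, 0
2. □¬p2, 0
3. ◇p2, 0
4. ¬p2, 0
5. p2, 1
6. ¬p2, 1
Accessibility: 0R0, 0R1, 1R1
Branch closes: p2 and ¬p2 both at 1.
(One branch shown.) All branches close.

Unsatisfiable (every branch closes)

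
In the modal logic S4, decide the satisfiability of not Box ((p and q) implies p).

1. not Box ((p and q) implies p), 0
2. not ((p and q) implies p), 1
3. p and q, 1
4. not p, 1
5. p, 1
6. q, 1
Accessibility: 0R0, 0R1, 1R1
Branch closes: p and not p both at 1.
(One branch shown.) All branches close.

Unsatisfiable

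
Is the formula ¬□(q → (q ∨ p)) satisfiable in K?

No, unsatisfiable

1. ¬□(q → (q ∨ p)), 0
2. ¬(q → (q ∨ p)), 1
3. q, 1
4. ¬(q ∨ p), 1
5. ¬q, 1
6. ¬p, 1
Accessibility: 0R1
Branch closes: q and ¬q both at 1.
All branches of the tableau close; one closing branch shown above.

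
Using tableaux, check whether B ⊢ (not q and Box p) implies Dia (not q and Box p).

Tableau for the negation not ((not q and Box p) implies Dia (not q and Box p)):
1. not ((not q and Box p) implies Dia (not q and Box p)), w0
2. not q and Box p, w0
3. not Dia (not q and Box p), w0
4. not q, w0
5. Box p, w0
6. not (not q and Box p), w0
7. p, w0
8. not Box p, w0
9. not p, w1
10. not (not q and Box p), w1
11. p, w1
Accessibility: w0Rw0, w0Rw1, w1Rw0, w1Rw1
Branch closes: p and not p both at w1.
All branches of the negation close; one closing branch shown above.

Valid in B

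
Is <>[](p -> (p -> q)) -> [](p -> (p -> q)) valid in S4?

No, not valid

Tableau for the negation ~(<>[](p -> (p -> q)) -> [](p -> (p -> q))):
1. ~(<>[](p -> (p -> q)) -> [](p -> (p -> q))), 0
2. <>[](p -> (p -> q)), 0
3. ~[](p -> (p -> q)), 0
4. [](p -> (p -> q)), 1
5. p -> (p -> q), 1
6. p -> q, 1
7. q, 1
8. ~(p -> (p -> q)), 2
9. p, 2
10. ~(p -> q), 2
11. ~q, 2
Accessibility: 0R0, 0R1, 0R2, 1R1, 2R2
The negation has an open branch (countermodel exists).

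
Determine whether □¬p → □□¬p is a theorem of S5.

Valid

Tableau for the negation ¬(□¬p → □□¬p):
1. ¬(□¬p → □□¬p), 0
2. □¬p, 0   [¬→-rule on 1]
3. ¬□□¬p, 0   [¬→-rule on 1]
4. ¬p, 0   [□-rule on 2 via 0R0]
5. ¬□¬p, 1   [¬□-rule on 3: fresh world 1, 0R1]
6. ¬p, 1   [□-rule on 2 via 0R1]
7. p, 2   [¬□-rule on 5: fresh world 2, 1R2]
8. ¬p, 2   [□-rule on 2 via 0R2]
Accessibility: 0R0, 0R1, 0R2, 1R0, 1R1, 1R2, 2R0, 2R1, 2R2
Branch closes: p and ¬p both at 2.
All branches of the negation close; one closing branch shown above.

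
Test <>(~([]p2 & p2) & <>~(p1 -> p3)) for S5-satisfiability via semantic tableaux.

Yes, satisfiable

1. <>(~([]p2 & p2) & <>~(p1 -> p3)), 0
2. ~([]p2 & p2) & <>~(p1 -> p3), 1
3. ~([]p2 & p2), 1
4. <>~(p1 -> p3), 1
5. ~p2, 1
6. ~(p1 -> p3), 2
7. p1, 2
8. ~p3, 2
Accessibility: 0R0, 0R1, 0R2, 1R0, 1R1, 1R2, 2R0, 2R1, 2R2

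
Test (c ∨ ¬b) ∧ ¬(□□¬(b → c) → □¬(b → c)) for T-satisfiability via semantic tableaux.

No, unsatisfiable

1. (c ∨ ¬b) ∧ ¬(□□¬(b → c) → □¬(b → c)), u
2. c ∨ ¬b, u
3. ¬(□□¬(b → c) → □¬(b → c)), u
4. □□¬(b → c), u
5. ¬□¬(b → c), u
6. □¬(b → c), u
7. ¬(b → c), u
8. b, u
9. ¬c, u
10. ¬b, u
Accessibility: uRu
Branch closes: b and ¬b both at u.
(One branch shown.) All branches close.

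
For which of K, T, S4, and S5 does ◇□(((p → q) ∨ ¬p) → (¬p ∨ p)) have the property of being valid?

T, S4, S5

T-tableau for the negation ¬◇□(((p → q) ∨ ¬p) → (¬p ∨ p)):
1. ¬◇□(((p → q) ∨ ¬p) → (¬p ∨ p)), u
2. ¬□(((p → q) ∨ ¬p) → (¬p ∨ p)), u
3. ¬(((p → q) ∨ ¬p) → (¬p ∨ p)), v
4. (p → q) ∨ ¬p, v
5. ¬(¬p ∨ p), v
6. p, v
7. ¬p, v
Accessibility: uRu, uRv, vRv
Branch closes: p and ¬p both at v.
Every branch closes (one shown): valid in T, hence also in S4, S5 (every theorem of T is a theorem of S4 and S5).
K-tableau for the negation ¬◇□(((p → q) ∨ ¬p) → (¬p ∨ p)):
1. ¬◇□(((p → q) ∨ ¬p) → (¬p ∨ p)), u
Complete open branch: countermodel on a K-frame, so not valid in K.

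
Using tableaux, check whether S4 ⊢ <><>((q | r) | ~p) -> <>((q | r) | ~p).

Tableau for the negation ~(<><>((q | r) | ~p) -> <>((q | r) | ~p)):
1. ~(<><>((q | r) | ~p) -> <>((q | r) | ~p)), u
2. <><>((q | r) | ~p), u   [~->-rule on 1]
3. ~<>((q | r) | ~p), u   [~->-rule on 1]
4. ~((q | r) | ~p), u   [~<>-rule on 3 via uRu]
5. ~(q | r), u   [~|-rule on 4]
6. p, u   [~|-rule on 4]
7. ~q, u   [~|-rule on 5]
8. ~r, u   [~|-rule on 5]
9. <>((q | r) | ~p), v   [<>-rule on 2: fresh world v, uRv]
10. ~((q | r) | ~p), v   [~<>-rule on 3 via uRv]
11. ~(q | r), v   [~|-rule on 10]
12. p, v   [~|-rule on 10]
13. ~q, v   [~|-rule on 11]
14. ~r, v   [~|-rule on 11]
15. (q | r) | ~p, w   [<>-rule on 9: fresh world w, vRw]
16. ~((q | r) | ~p), w   [~<>-rule on 3 via uRw]
17. ~(q | r), w   [~|-rule on 16]
18. p, w   [~|-rule on 16]
19. ~q, w   [~|-rule on 17]
20. ~r, w   [~|-rule on 17]
21. q | r, w   [|-rule on 15 (branches; this branch)]
22. r, w   [|-rule on 21 (branches; this branch)]
Accessibility: uRu, uRv, uRw, vRv, vRw, wRw
Branch closes: r and ~r both at w.
Every branch of the negation's tableau closes; the branch above is one of them.

Valid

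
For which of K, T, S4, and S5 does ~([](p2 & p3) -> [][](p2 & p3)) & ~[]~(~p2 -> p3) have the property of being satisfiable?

K, T

T-tableau for the formula:
1. ~([](p2 & p3) -> [][](p2 & p3)) & ~[]~(~p2 -> p3), u
2. ~([](p2 & p3) -> [][](p2 & p3)), u
3. ~[]~(~p2 -> p3), u
4. [](p2 & p3), u
5. ~[][](p2 & p3), u
6. p2 & p3, u
7. p2, u
8. p3, u
9. ~p2 -> p3, v
10. p2 & p3, v
11. p2, v
12. p3, v
13. ~[](p2 & p3), w
14. p2 & p3, w
15. p2, w
16. p3, w
17. ~(p2 & p3), x
18. ~p3, x
Accessibility: uRu, uRv, uRw, vRv, wRw, wRx, xRx
Complete open branch: satisfiable in T, hence also in K (this T-model is also a K-model).
S4-tableau for the formula:
1. ~([](p2 & p3) -> [][](p2 & p3)) & ~[]~(~p2 -> p3), u
2. ~([](p2 & p3) -> [][](p2 & p3)), u
3. ~[]~(~p2 -> p3), u
4. [](p2 & p3), u
5. ~[][](p2 & p3), u
6. p2 & p3, u
7. p2, u
8. p3, u
9. ~p2 -> p3, v
10. p2 & p3, v
11. p2, v
12. p3, v
13. ~[](p2 & p3), w
14. p2 & p3, w
15. p2, w
16. p3, w
17. ~(p2 & p3), x
18. p2 & p3, x
19. p2, x
20. p3, x
21. ~p3, x
Accessibility: uRu, uRv, uRw, uRx, vRv, wRw, wRx, xRx
Branch closes: p3 and ~p3 both at x.
Every branch closes (one shown): unsatisfiable in S4, hence also in S5 (every S5-frame is an S4-frame).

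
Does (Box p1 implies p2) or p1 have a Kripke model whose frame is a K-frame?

Satisfiable

1. (Box p1 implies p2) or p1, 0
2. p1, 0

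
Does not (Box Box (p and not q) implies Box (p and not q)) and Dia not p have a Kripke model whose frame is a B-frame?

Unsatisfiable (every branch closes)

1. not (Box Box (p and not q) implies Box (p and not q)) and Dia not p, w0
2. not (Box Box (p and not q) implies Box (p and not q)), w0
3. Dia not p, w0
4. Box Box (p and not q), w0
5. not Box (p and not q), w0
6. Box (p and not q), w0
7. p and not q, w0
8. p, w0
9. not q, w0
10. not p, w1
11. Box (p and not q), w1
12. p and not q, w1
13. p, w1
14. not q, w1
Accessibility: w0Rw0, w0Rw1, w1Rw0, w1Rw1
Branch closes: p and not p both at w1.
(One branch shown.) All branches close.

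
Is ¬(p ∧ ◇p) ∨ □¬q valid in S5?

Invalid (countermodel exists)

Tableau for the negation ¬(¬(p ∧ ◇p) ∨ □¬q):
1. ¬(¬(p ∧ ◇p) ∨ □¬q), u
2. p ∧ ◇p, u
3. ¬□¬q, u
4. p, u
5. ◇p, u
6. q, v
7. p, w
Accessibility: uRu, uRv, uRw, vRu, vRv, vRw, wRu, wRv, wRw
The negation has an open branch (countermodel exists).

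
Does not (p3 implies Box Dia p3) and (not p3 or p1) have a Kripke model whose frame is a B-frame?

1. not (p3 implies Box Dia p3) and (not p3 or p1), w0
2. not (p3 implies Box Dia p3), w0   [and-rule on 1]
3. not p3 or p1, w0   [and-rule on 1]
4. p3, w0   [neg-implies-rule on 2]
5. not Box Dia p3, w0   [neg-implies-rule on 2]
6. p1, w0   [or-rule on 3 (branches; this branch)]
7. not Dia p3, w1   [neg-Box-rule on 5: fresh world w1, w0Rw1]
8. not p3, w0   [neg-Dia-rule on 7 via w1Rw0]
Accessibility: w0Rw0, w0Rw1, w1Rw0, w1Rw1
Branch closes: p3 and not p3 both at w0.
(One branch shown.) All branches close.

Unsatisfiable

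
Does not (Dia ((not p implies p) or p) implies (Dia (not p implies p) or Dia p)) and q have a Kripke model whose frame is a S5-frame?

1. not (Dia ((not p implies p) or p) implies (Dia (not p implies p) or Dia p)) and q, w0
2. not (Dia ((not p implies p) or p) implies (Dia (not p implies p) or Dia p)), w0
3. q, w0
4. Dia ((not p implies p) or p), w0
5. not (Dia (not p implies p) or Dia p), w0
6. not Dia (not p implies p), w0
7. not Dia p, w0
8. not (not p implies p), w0
9. not p, w0
10. (not p implies p) or p, w1
11. not (not p implies p), w1
12. not p, w1
13. not p implies p, w1
14. p, w1
Accessibility: w0Rw0, w0Rw1, w1Rw0, w1Rw1
Branch closes: p and not p both at w1.
(One branch shown.) All branches close.

Unsatisfiable (every branch closes)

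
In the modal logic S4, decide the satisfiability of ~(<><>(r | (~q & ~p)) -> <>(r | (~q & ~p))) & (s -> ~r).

No, unsatisfiable

1. ~(<><>(r | (~q & ~p)) -> <>(r | (~q & ~p))) & (s -> ~r), 0
2. ~(<><>(r | (~q & ~p)) -> <>(r | (~q & ~p))), 0
3. s -> ~r, 0
4. <><>(r | (~q & ~p)), 0
5. ~<>(r | (~q & ~p)), 0
6. ~(r | (~q & ~p)), 0
7. ~r, 0
8. ~(~q & ~p), 0
9. p, 0
10. <>(r | (~q & ~p)), 1
11. ~(r | (~q & ~p)), 1
12. ~r, 1
13. ~(~q & ~p), 1
14. p, 1
15. r | (~q & ~p), 2
16. ~(r | (~q & ~p)), 2
17. ~r, 2
18. ~(~q & ~p), 2
19. ~q & ~p, 2
20. ~q, 2
21. ~p, 2
22. p, 2
Accessibility: 0R0, 0R1, 0R2, 1R1, 1R2, 2R2
Branch closes: p and ~p both at 2.
(One branch shown.) All branches close.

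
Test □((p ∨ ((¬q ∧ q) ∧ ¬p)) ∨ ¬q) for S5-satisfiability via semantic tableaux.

1. □((p ∨ ((¬q ∧ q) ∧ ¬p)) ∨ ¬q), w0
2. (p ∨ ((¬q ∧ q) ∧ ¬p)) ∨ ¬q, w0   [□-rule on 1 via w0Rw0]
3. ¬q, w0   [∨-rule on 2 (branches; this branch)]
Accessibility: w0Rw0

Satisfiable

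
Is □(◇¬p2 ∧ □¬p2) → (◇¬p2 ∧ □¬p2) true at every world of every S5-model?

Yes, valid

Tableau for the negation ¬(□(◇¬p2 ∧ □¬p2) → (◇¬p2 ∧ □¬p2)):
1. ¬(□(◇¬p2 ∧ □¬p2) → (◇¬p2 ∧ □¬p2)), u
2. □(◇¬p2 ∧ □¬p2), u   [¬→-rule on 1]
3. ¬(◇¬p2 ∧ □¬p2), u   [¬→-rule on 1]
4. ◇¬p2 ∧ □¬p2, u   [□-rule on 2 via uRu]
5. ◇¬p2, u   [∧-rule on 4]
6. □¬p2, u   [∧-rule on 4]
7. ¬p2, u   [□-rule on 6 via uRu]
8. ¬□¬p2, u   [¬∧-rule on 3 (branches; this branch)]
9. ¬p2, v   [◇-rule on 5: fresh world v, uRv]
10. ◇¬p2 ∧ □¬p2, v   [□-rule on 2 via uRv]
11. ◇¬p2, v   [∧-rule on 10]
12. □¬p2, v   [∧-rule on 10]
13. p2, w   [¬□-rule on 8: fresh world w, uRw]
14. ◇¬p2 ∧ □¬p2, w   [□-rule on 2 via uRw]
15. ◇¬p2, w   [∧-rule on 14]
16. □¬p2, w   [∧-rule on 14]
17. ¬p2, w   [□-rule on 6 via uRw]
Accessibility: uRu, uRv, uRw, vRu, vRv, vRw, wRu, wRv, wRw
Branch closes: p2 and ¬p2 both at w.
Every branch of the negation's tableau closes; the branch above is one of them.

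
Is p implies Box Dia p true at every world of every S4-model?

Not valid

Tableau for the negation not (p implies Box Dia p):
1. not (p implies Box Dia p), w0
2. p, w0
3. not Box Dia p, w0
4. not Dia p, w1
5. not p, w1
Accessibility: w0Rw0, w0Rw1, w1Rw1
The negation has an open branch (countermodel exists).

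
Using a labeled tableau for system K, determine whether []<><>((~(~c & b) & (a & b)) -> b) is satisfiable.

Yes, satisfiable

1. []<><>((~(~c & b) & (a & b)) -> b), 0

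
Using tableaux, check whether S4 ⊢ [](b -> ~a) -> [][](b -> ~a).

Valid

Tableau for the negation ~([](b -> ~a) -> [][](b -> ~a)):
1. ~([](b -> ~a) -> [][](b -> ~a)), w0
2. [](b -> ~a), w0   [~->-rule on 1]
3. ~[][](b -> ~a), w0   [~->-rule on 1]
4. b -> ~a, w0   [[]-rule on 2 via w0Rw0]
5. ~a, w0   [->-rule on 4 (branches; this branch)]
6. ~[](b -> ~a), w1   [~[]-rule on 3: fresh world w1, w0Rw1]
7. b -> ~a, w1   [[]-rule on 2 via w0Rw1]
8. ~a, w1   [->-rule on 7 (branches; this branch)]
9. ~(b -> ~a), w2   [~[]-rule on 6: fresh world w2, w1Rw2]
10. b, w2   [~->-rule on 9]
11. a, w2   [~->-rule on 9]
12. b -> ~a, w2   [[]-rule on 2 via w0Rw2]
13. ~a, w2   [->-rule on 12 (branches; this branch)]
Accessibility: w0Rw0, w0Rw1, w0Rw2, w1Rw1, w1Rw2, w2Rw2
Branch closes: a and ~a both at w2.
Every branch of the negation's tableau closes; the branch above is one of them.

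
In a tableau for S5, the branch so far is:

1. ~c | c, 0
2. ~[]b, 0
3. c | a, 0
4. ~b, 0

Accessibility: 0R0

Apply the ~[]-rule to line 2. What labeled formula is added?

a fresh world 1 with 0R1, and ~b at 1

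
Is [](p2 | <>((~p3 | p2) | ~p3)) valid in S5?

Tableau for the negation ~[](p2 | <>((~p3 | p2) | ~p3)):
1. ~[](p2 | <>((~p3 | p2) | ~p3)), w0
2. ~(p2 | <>((~p3 | p2) | ~p3)), w1
3. ~p2, w1
4. ~<>((~p3 | p2) | ~p3), w1
5. ~((~p3 | p2) | ~p3), w0
6. ~(~p3 | p2), w0
7. p3, w0
8. ~p2, w0
9. ~((~p3 | p2) | ~p3), w1
10. ~(~p3 | p2), w1
11. p3, w1
Accessibility: w0Rw0, w0Rw1, w1Rw0, w1Rw1
The negation has an open branch (countermodel exists).

No, not valid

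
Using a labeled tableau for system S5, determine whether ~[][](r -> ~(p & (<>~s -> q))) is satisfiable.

Satisfiable

1. ~[][](r -> ~(p & (<>~s -> q))), u
2. ~[](r -> ~(p & (<>~s -> q))), v
3. ~(r -> ~(p & (<>~s -> q))), w
4. r, w
5. p & (<>~s -> q), w
6. p, w
7. <>~s -> q, w
8. q, w
Accessibility: uRu, uRv, uRw, vRu, vRv, vRw, wRu, wRv, wRw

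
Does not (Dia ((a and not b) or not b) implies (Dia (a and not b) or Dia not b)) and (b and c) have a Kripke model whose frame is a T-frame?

1. not (Dia ((a and not b) or not b) implies (Dia (a and not b) or Dia not b)) and (b and c), w0
2. not (Dia ((a and not b) or not b) implies (Dia (a and not b) or Dia not b)), w0
3. b and c, w0
4. Dia ((a and not b) or not b), w0
5. not (Dia (a and not b) or Dia not b), w0
6. b, w0
7. c, w0
8. not Dia (a and not b), w0
9. not Dia not b, w0
10. not (a and not b), w0
11. (a and not b) or not b, w1
12. not (a and not b), w1
13. b, w1
14. a and not b, w1
15. a, w1
16. not b, w1
Accessibility: w0Rw0, w0Rw1, w1Rw1
Branch closes: b and not b both at w1.
Every branch closes; the branch above is one of them.

Unsatisfiable (every branch closes)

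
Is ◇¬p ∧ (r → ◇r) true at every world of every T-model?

Invalid (countermodel exists)

Tableau for the negation ¬(◇¬p ∧ (r → ◇r)):
1. ¬(◇¬p ∧ (r → ◇r)), 0
2. ¬◇¬p, 0
3. p, 0
Accessibility: 0R0
The negation has an open branch (countermodel exists).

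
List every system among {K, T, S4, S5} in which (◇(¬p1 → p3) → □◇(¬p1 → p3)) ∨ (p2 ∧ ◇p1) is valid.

S5-tableau for the negation ¬((◇(¬p1 → p3) → □◇(¬p1 → p3)) ∨ (p2 ∧ ◇p1)):
1. ¬((◇(¬p1 → p3) → □◇(¬p1 → p3)) ∨ (p2 ∧ ◇p1)), w0
2. ¬(◇(¬p1 → p3) → □◇(¬p1 → p3)), w0
3. ¬(p2 ∧ ◇p1), w0
4. ◇(¬p1 → p3), w0
5. ¬□◇(¬p1 → p3), w0
6. ¬◇p1, w0
7. ¬p1, w0
8. ¬p1 → p3, w1
9. ¬p1, w1
10. p3, w1
11. ¬◇(¬p1 → p3), w2
12. ¬p1, w2
13. ¬(¬p1 → p3), w0
14. ¬p3, w0
15. ¬(¬p1 → p3), w1
16. ¬p3, w1
Accessibility: w0Rw0, w0Rw1, w0Rw2, w1Rw0, w1Rw1, w1Rw2, w2Rw0, w2Rw1, w2Rw2
Branch closes: p3 and ¬p3 both at w1.
Every branch closes (one shown): valid in S5.
S4-tableau for the negation ¬((◇(¬p1 → p3) → □◇(¬p1 → p3)) ∨ (p2 ∧ ◇p1)):
1. ¬((◇(¬p1 → p3) → □◇(¬p1 → p3)) ∨ (p2 ∧ ◇p1)), w0
2. ¬(◇(¬p1 → p3) → □◇(¬p1 → p3)), w0
3. ¬(p2 ∧ ◇p1), w0
4. ◇(¬p1 → p3), w0
5. ¬□◇(¬p1 → p3), w0
6. ¬◇p1, w0
7. ¬p1, w0
8. ¬p1 → p3, w1
9. ¬p1, w1
10. p3, w1
11. ¬◇(¬p1 → p3), w2
12. ¬p1, w2
13. ¬(¬p1 → p3), w2
14. ¬p3, w2
Accessibility: w0Rw0, w0Rw1, w0Rw2, w1Rw1, w2Rw2
Complete open branch: countermodel on an S4-frame, so not valid in S4, nor in K, T (the same frame is also a K-frame and a T-frame).

S5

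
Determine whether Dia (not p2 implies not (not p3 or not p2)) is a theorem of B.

Invalid (countermodel exists)

Tableau for the negation not Dia (not p2 implies not (not p3 or not p2)):
1. not Dia (not p2 implies not (not p3 or not p2)), 0
2. not (not p2 implies not (not p3 or not p2)), 0
3. not p2, 0
4. not p3 or not p2, 0
Accessibility: 0R0
The negation has an open branch (countermodel exists).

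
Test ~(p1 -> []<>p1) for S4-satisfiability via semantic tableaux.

Satisfiable

1. ~(p1 -> []<>p1), w0
2. p1, w0   [~->-rule on 1]
3. ~[]<>p1, w0   [~->-rule on 1]
4. ~<>p1, w1   [~[]-rule on 3: fresh world w1, w0Rw1]
5. ~p1, w1   [~<>-rule on 4 via w1Rw1]
Accessibility: w0Rw0, w0Rw1, w1Rw1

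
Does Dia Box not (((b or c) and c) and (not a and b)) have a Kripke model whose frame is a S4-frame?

Satisfiable

1. Dia Box not (((b or c) and c) and (not a and b)), 0
2. Box not (((b or c) and c) and (not a and b)), 1
3. not (((b or c) and c) and (not a and b)), 1
4. not (not a and b), 1
5. not b, 1
Accessibility: 0R0, 0R1, 1R1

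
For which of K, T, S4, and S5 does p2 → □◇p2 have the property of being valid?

S5-tableau for the negation ¬(p2 → □◇p2):
1. ¬(p2 → □◇p2), w0
2. p2, w0   [¬→-rule on 1]
3. ¬□◇p2, w0   [¬→-rule on 1]
4. ¬◇p2, w1   [¬□-rule on 3: fresh world w1, w0Rw1]
5. ¬p2, w0   [¬◇-rule on 4 via w1Rw0]
Accessibility: w0Rw0, w0Rw1, w1Rw0, w1Rw1
Branch closes: p2 and ¬p2 both at w0.
Every branch closes (one shown): valid in S5.
S4-tableau for the negation ¬(p2 → □◇p2):
1. ¬(p2 → □◇p2), w0
2. p2, w0   [¬→-rule on 1]
3. ¬□◇p2, w0   [¬→-rule on 1]
4. ¬◇p2, w1   [¬□-rule on 3: fresh world w1, w0Rw1]
5. ¬p2, w1   [¬◇-rule on 4 via w1Rw1]
Accessibility: w0Rw0, w0Rw1, w1Rw1
Complete open branch: countermodel on an S4-frame, so not valid in S4, nor in K, T (the same frame is also a K-frame and a T-frame).

S5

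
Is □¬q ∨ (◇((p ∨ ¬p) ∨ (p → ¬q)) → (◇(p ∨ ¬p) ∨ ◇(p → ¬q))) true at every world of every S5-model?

Tableau for the negation ¬(□¬q ∨ (◇((p ∨ ¬p) ∨ (p → ¬q)) → (◇(p ∨ ¬p) ∨ ◇(p → ¬q)))):
1. ¬(□¬q ∨ (◇((p ∨ ¬p) ∨ (p → ¬q)) → (◇(p ∨ ¬p) ∨ ◇(p → ¬q)))), 0
2. ¬□¬q, 0
3. ¬(◇((p ∨ ¬p) ∨ (p → ¬q)) → (◇(p ∨ ¬p) ∨ ◇(p → ¬q))), 0
4. ◇((p ∨ ¬p) ∨ (p → ¬q)), 0
5. ¬(◇(p ∨ ¬p) ∨ ◇(p → ¬q)), 0
6. ¬◇(p ∨ ¬p), 0
7. ¬◇(p → ¬q), 0
8. ¬(p ∨ ¬p), 0
9. ¬p, 0
10. p, 0
Accessibility: 0R0
Branch closes: p and ¬p both at 0.
Every branch of the negation's tableau closes; the branch above is one of them.

Valid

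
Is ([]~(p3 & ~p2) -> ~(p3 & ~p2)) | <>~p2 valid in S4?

Tableau for the negation ~(([]~(p3 & ~p2) -> ~(p3 & ~p2)) | <>~p2):
1. ~(([]~(p3 & ~p2) -> ~(p3 & ~p2)) | <>~p2), u
2. ~([]~(p3 & ~p2) -> ~(p3 & ~p2)), u
3. ~<>~p2, u
4. []~(p3 & ~p2), u
5. p3 & ~p2, u
6. p3, u
7. ~p2, u
8. p2, u
Accessibility: uRu
Branch closes: p2 and ~p2 both at u.
Every branch of the negation's tableau closes; the branch above is one of them.

Valid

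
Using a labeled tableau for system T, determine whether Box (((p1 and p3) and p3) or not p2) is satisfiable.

Satisfiable

1. Box (((p1 and p3) and p3) or not p2), w0
2. ((p1 and p3) and p3) or not p2, w0
3. not p2, w0
Accessibility: w0Rw0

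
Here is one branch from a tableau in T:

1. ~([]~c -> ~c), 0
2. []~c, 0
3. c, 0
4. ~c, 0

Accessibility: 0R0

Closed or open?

Both c and ~c appear at 0.

Closed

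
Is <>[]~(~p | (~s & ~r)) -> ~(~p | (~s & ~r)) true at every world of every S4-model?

Invalid (countermodel exists)

Tableau for the negation ~(<>[]~(~p | (~s & ~r)) -> ~(~p | (~s & ~r))):
1. ~(<>[]~(~p | (~s & ~r)) -> ~(~p | (~s & ~r))), w0
2. <>[]~(~p | (~s & ~r)), w0
3. ~p | (~s & ~r), w0
4. ~s & ~r, w0
5. ~s, w0
6. ~r, w0
7. []~(~p | (~s & ~r)), w1
8. ~(~p | (~s & ~r)), w1
9. p, w1
10. ~(~s & ~r), w1
11. r, w1
Accessibility: w0Rw0, w0Rw1, w1Rw1
The negation has an open branch (countermodel exists).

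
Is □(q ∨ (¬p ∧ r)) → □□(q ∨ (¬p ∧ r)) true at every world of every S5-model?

Tableau for the negation ¬(□(q ∨ (¬p ∧ r)) → □□(q ∨ (¬p ∧ r))):
1. ¬(□(q ∨ (¬p ∧ r)) → □□(q ∨ (¬p ∧ r))), w0
2. □(q ∨ (¬p ∧ r)), w0   [¬→-rule on 1]
3. ¬□□(q ∨ (¬p ∧ r)), w0   [¬→-rule on 1]
4. q ∨ (¬p ∧ r), w0   [□-rule on 2 via w0Rw0]
5. ¬p ∧ r, w0   [∨-rule on 4 (branches; this branch)]
6. ¬p, w0   [∧-rule on 5]
7. r, w0   [∧-rule on 5]
8. ¬□(q ∨ (¬p ∧ r)), w1   [¬□-rule on 3: fresh world w1, w0Rw1]
9. q ∨ (¬p ∧ r), w1   [□-rule on 2 via w0Rw1]
10. ¬p ∧ r, w1   [∨-rule on 9 (branches; this branch)]
11. ¬p, w1   [∧-rule on 10]
12. r, w1   [∧-rule on 10]
13. ¬(q ∨ (¬p ∧ r)), w2   [¬□-rule on 8: fresh world w2, w1Rw2]
14. ¬q, w2   [¬∨-rule on 13]
15. ¬(¬p ∧ r), w2   [¬∨-rule on 13]
16. q ∨ (¬p ∧ r), w2   [□-rule on 2 via w0Rw2]
17. ¬r, w2   [¬∧-rule on 15 (branches; this branch)]
18. ¬p ∧ r, w2   [∨-rule on 16 (branches; this branch)]
19. ¬p, w2   [∧-rule on 18]
20. r, w2   [∧-rule on 18]
Accessibility: w0Rw0, w0Rw1, w0Rw2, w1Rw0, w1Rw1, w1Rw2, w2Rw0, w2Rw1, w2Rw2
Branch closes: r and ¬r both at w2.
All branches of the negation close; one closing branch shown above.

Yes, valid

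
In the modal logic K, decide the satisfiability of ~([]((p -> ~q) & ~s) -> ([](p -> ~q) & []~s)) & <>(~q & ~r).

Unsatisfiable (every branch closes)

1. ~([]((p -> ~q) & ~s) -> ([](p -> ~q) & []~s)) & <>(~q & ~r), 0
2. ~([]((p -> ~q) & ~s) -> ([](p -> ~q) & []~s)), 0
3. <>(~q & ~r), 0
4. []((p -> ~q) & ~s), 0
5. ~([](p -> ~q) & []~s), 0
6. ~[](p -> ~q), 0
7. ~q & ~r, 1
8. ~q, 1
9. ~r, 1
10. (p -> ~q) & ~s, 1
11. p -> ~q, 1
12. ~s, 1
13. ~(p -> ~q), 2
14. p, 2
15. q, 2
16. (p -> ~q) & ~s, 2
17. p -> ~q, 2
18. ~s, 2
19. ~q, 2
Accessibility: 0R1, 0R2
Branch closes: q and ~q both at 2.
Every branch closes; the branch above is one of them.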